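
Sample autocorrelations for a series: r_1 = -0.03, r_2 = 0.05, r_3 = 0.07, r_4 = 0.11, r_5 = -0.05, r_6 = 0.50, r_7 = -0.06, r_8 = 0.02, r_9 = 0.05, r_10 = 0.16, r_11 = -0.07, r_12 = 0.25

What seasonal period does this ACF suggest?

6

The largest autocorrelation is r_6 = 0.50, with a weaker echo at lag 12 (0.25); the remaining lags stay at or below 0.16.
The dominant spike at lag 6 indicates a seasonal period of 6.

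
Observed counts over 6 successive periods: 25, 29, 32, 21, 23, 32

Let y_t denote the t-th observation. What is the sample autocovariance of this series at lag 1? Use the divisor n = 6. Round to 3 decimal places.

Mean ȳ = (25 + 29 + 32 + 21 + 23 + 32)/6 = 27.0000
Σ_{t=1}^{5}(y_t−ȳ)(y_{t+1}−ȳ) = -20.0000
γ_1 = -20.0000 / 6 = -3.333

-3.333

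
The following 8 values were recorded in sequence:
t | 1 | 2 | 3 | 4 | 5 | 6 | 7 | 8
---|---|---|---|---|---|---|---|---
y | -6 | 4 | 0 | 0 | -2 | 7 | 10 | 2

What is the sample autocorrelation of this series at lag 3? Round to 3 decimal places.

-0.104

Mean ȳ = (-6 + 4 + 0 + 0 − 2 + 7 + 10 + 2)/8 = 1.8750
Deviations from mean: -7.8750, 2.1250, -1.8750, -1.8750, -3.8750, 5.1250, 8.1250, 0.1250
Σ(y_t−ȳ)(y_{t+3}−ȳ) = (14.7656) + (-8.2344) + (-9.6094) + (-15.2344) + (-0.4844) = -18.7969
Denominator Σ(y_t−ȳ)² = 180.8750
r_3 = -18.7969 / 180.8750 = -0.104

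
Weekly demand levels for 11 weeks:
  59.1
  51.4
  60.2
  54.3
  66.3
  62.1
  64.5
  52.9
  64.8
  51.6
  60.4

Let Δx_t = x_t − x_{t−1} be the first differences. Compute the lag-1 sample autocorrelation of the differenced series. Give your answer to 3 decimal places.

-0.796

First differences Δx: -7.7, 8.8, -5.9, 12.0, -4.2, 2.4, -11.6, 11.9, -13.2, 8.8
Mean of differences = 0.1300
Numerator Σ(Δx_t−Δx̄)(Δx_{t+1}−Δx̄) = -690.1229
Denominator Σ(Δx_t−Δx̄)² = 866.6210
r_1(Δx) = -690.1229 / 866.6210 = -0.796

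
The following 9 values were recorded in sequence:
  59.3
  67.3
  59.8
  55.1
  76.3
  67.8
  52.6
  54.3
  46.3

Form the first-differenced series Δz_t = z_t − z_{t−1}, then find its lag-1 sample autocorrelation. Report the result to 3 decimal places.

-0.254

First differences Δz: 8.0, -7.5, -4.7, 21.2, -8.5, -15.2, 1.7, -8.0
Mean of differences = -1.6250
Numerator Σ(Δz_t−Δz̄)(Δz_{t+1}−Δz̄) = -238.5956
Denominator Σ(Δz_t−Δz̄)² = 940.8350
r_1(Δz) = -238.5956 / 940.8350 = -0.254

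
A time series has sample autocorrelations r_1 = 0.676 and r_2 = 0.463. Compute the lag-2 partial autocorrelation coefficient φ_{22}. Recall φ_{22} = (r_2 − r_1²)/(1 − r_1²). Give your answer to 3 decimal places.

φ_{22} = (r_2 − r_1²) / (1 − r_1²)
r_1² = (0.676)² = 0.456976
Numerator = 0.463 − 0.4570 = 0.0060; denominator = 1 − 0.4570 = 0.5430
φ_{22} = 0.0060 / 0.5430 = 0.011

0.011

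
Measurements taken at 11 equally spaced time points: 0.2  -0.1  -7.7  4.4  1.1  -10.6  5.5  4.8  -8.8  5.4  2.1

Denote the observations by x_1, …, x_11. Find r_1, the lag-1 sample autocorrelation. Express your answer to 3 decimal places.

-0.429

Mean x̄ = (0.2 − 0.1 − 7.7 + 4.4 + 1.1 − 10.6 + 5.5 + 4.8 − 8.8 + 5.4 + 2.1)/11 = -0.3364
Numerator Σ_{t=1}^{10}(x_t−x̄)(x_{t+1}−x̄) = -152.4013
Denominator Σ(x_t−x̄)² = 355.3255
r_1 = -152.4013 / 355.3255 = -0.429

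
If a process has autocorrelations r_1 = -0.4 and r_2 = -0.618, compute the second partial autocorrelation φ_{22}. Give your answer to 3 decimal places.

φ_{22} = (r_2 − r_1²) / (1 − r_1²)
r_1² = (-0.4)² = 0.16
Numerator = -0.618 − 0.1600 = -0.7780; denominator = 1 − 0.1600 = 0.8400
φ_{22} = -0.7780 / 0.8400 = -0.926

-0.926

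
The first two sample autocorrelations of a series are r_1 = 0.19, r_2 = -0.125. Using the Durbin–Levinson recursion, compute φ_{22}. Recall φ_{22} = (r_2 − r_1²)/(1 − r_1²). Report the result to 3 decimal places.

-0.167

φ_{22} = (r_2 − r_1²) / (1 − r_1²)
r_1² = (0.19)² = 0.0361
Numerator = -0.125 − 0.0361 = -0.1611; denominator = 1 − 0.0361 = 0.9639
φ_{22} = -0.1611 / 0.9639 = -0.167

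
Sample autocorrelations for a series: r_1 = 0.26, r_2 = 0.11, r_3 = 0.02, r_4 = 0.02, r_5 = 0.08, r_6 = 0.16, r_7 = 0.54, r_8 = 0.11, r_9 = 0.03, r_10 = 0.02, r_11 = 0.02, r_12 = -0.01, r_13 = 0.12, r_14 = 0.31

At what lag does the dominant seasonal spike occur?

The largest autocorrelation is r_7 = 0.54, with a weaker echo at lag 14 (0.31); the remaining lags stay at or below 0.26. The elevated value at lag 1 (0.26), dropping to 0.11 at lag 2, reflects decaying short-term dependence rather than seasonality.
The dominant spike at lag 7 indicates a seasonal period of 7.

7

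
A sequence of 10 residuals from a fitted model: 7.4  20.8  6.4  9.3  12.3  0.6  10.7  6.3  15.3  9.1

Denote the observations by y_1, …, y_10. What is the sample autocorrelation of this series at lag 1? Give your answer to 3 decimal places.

-0.443

Mean ȳ = (7.4 + 20.8 + 6.4 + 9.3 + 12.3 + 0.6 + 10.7 + 6.3 + 15.3 + 9.1)/10 = 9.8200
Numerator Σ_{t=1}^{9}(y_t−ȳ)(y_{t+1}−ȳ) = -120.9464
Denominator Σ(y_t−ȳ)² = 273.2560
r_1 = -120.9464 / 273.2560 = -0.443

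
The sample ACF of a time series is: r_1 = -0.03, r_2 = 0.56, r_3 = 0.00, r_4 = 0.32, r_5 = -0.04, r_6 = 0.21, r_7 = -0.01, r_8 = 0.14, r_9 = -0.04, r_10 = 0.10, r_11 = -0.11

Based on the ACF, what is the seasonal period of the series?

The largest autocorrelation is r_2 = 0.56, with weaker echoes at lags 4 (0.32) and 6 (0.21); the remaining lags stay at or below 0.14.
The dominant spike at lag 2 indicates a seasonal period of 2.

2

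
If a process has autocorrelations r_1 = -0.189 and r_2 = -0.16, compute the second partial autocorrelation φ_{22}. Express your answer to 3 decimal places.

-0.203

φ_{22} = (r_2 − r_1²) / (1 − r_1²)
r_1² = (-0.189)² = 0.035721
Numerator = -0.16 − 0.0357 = -0.1957; denominator = 1 − 0.0357 = 0.9643
φ_{22} = -0.1957 / 0.9643 = -0.203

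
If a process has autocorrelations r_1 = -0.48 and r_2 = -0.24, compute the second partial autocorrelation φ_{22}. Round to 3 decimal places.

φ_{22} = (r_2 − r_1²) / (1 − r_1²)
r_1² = (-0.48)² = 0.2304
Numerator = -0.24 − 0.2304 = -0.4704; denominator = 1 − 0.2304 = 0.7696
φ_{22} = -0.4704 / 0.7696 = -0.611

-0.611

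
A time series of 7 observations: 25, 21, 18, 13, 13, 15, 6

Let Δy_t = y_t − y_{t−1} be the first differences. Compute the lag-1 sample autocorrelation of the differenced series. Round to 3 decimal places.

First differences Δy: -4, -3, -5, 0, 2, -9
Mean of differences = -3.1667
Numerator Σ(Δy_t−Δȳ)(Δy_{t+1}−Δȳ) = -20.0278
Denominator Σ(Δy_t−Δȳ)² = 74.8333
r_1(Δy) = -20.0278 / 74.8333 = -0.268

-0.268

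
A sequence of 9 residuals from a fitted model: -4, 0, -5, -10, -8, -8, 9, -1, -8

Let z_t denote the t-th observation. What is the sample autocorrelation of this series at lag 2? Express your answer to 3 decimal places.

Mean z̄ = (-4 + 0 − 5 − 10 − 8 − 8 + 9 − 1 − 8)/9 = -3.8889
Σ(z_t−z̄)(z_{t+2}−z̄) = (0.1235) + (-23.7654) + (4.5679) + (25.1235) + (-52.9877) + (-11.8765) + (-52.9877) = -111.8025
Denominator Σ(z_t−z̄)² = 278.8889
r_2 = -111.8025 / 278.8889 = -0.401

-0.401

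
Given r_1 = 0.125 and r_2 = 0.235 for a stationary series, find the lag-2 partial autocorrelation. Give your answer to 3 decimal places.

0.223

φ_{22} = (r_2 − r_1²) / (1 − r_1²)
r_1² = (0.125)² = 0.015625
Numerator = 0.235 − 0.0156 = 0.2194; denominator = 1 − 0.0156 = 0.9844
φ_{22} = 0.2194 / 0.9844 = 0.223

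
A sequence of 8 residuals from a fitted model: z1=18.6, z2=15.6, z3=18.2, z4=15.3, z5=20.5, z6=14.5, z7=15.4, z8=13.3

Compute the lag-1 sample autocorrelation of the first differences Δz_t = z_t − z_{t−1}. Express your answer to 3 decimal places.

First differences Δz: -3.0, 2.6, -2.9, 5.2, -6.0, 0.9, -2.1
Mean of differences = -0.7571
Numerator Σ(Δz_t−Δz̄)(Δz_{t+1}−Δz̄) = -69.6347
Denominator Σ(Δz_t−Δz̄)² = 88.4171
r_1(Δz) = -69.6347 / 88.4171 = -0.788

-0.788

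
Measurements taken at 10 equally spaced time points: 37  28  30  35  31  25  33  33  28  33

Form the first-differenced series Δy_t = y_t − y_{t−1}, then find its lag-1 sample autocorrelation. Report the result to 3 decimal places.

First differences Δy: -9, 2, 5, -4, -6, 8, 0, -5, 5
Mean of differences = -0.4444
Numerator Σ(Δy_t−Δȳ)(Δy_{t+1}−Δȳ) = -77.1975
Denominator Σ(Δy_t−Δȳ)² = 274.2222
r_1(Δy) = -77.1975 / 274.2222 = -0.282

-0.282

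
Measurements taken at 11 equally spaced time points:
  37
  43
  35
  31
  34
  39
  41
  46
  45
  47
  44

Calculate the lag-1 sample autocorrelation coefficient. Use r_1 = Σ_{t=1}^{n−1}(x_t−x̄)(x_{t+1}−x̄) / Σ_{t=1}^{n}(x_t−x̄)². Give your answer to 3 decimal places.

Mean x̄ = (37 + 43 + 35 + 31 + 34 + 39 + 41 + 46 + 45 + 47 + 44)/11 = 40.1818
Numerator Σ_{t=1}^{10}(x_t−x̄)(x_{t+1}−x̄) = 178.7851
Denominator Σ(x_t−x̄)² = 287.6364
r_1 = 178.7851 / 287.6364 = 0.622

0.622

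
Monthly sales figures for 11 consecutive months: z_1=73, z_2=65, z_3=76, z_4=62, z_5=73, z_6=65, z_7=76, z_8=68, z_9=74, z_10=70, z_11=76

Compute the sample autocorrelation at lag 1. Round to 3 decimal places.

-0.715

Mean z̄ = (73 + 65 + 76 + 62 + 73 + 65 + 76 + 68 + 74 + 70 + 76)/11 = 70.7273
Numerator Σ_{t=1}^{10}(z_t−z̄)(z_{t+1}−z̄) = -181.8017
Denominator Σ(z_t−z̄)² = 254.1818
r_1 = -181.8017 / 254.1818 = -0.715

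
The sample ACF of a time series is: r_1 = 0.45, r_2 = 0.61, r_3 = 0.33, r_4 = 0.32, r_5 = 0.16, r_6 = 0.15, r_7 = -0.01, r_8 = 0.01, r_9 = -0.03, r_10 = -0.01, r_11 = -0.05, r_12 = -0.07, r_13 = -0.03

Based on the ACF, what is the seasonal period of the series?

2

The largest autocorrelation is r_2 = 0.61; the remaining lags stay at or below 0.45.
The dominant spike at lag 2 indicates a seasonal period of 2.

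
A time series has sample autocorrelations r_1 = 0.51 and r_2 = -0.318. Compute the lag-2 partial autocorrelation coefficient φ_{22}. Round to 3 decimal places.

-0.781

φ_{22} = (r_2 − r_1²) / (1 − r_1²)
r_1² = (0.51)² = 0.2601
Numerator = -0.318 − 0.2601 = -0.5781; denominator = 1 − 0.2601 = 0.7399
φ_{22} = -0.5781 / 0.7399 = -0.781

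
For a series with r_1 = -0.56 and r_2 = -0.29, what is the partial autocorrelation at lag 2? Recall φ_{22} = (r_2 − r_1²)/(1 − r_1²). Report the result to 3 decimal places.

φ_{22} = (r_2 − r_1²) / (1 − r_1²)
r_1² = (-0.56)² = 0.3136
Numerator = -0.29 − 0.3136 = -0.6036; denominator = 1 − 0.3136 = 0.6864
φ_{22} = -0.6036 / 0.6864 = -0.879

-0.879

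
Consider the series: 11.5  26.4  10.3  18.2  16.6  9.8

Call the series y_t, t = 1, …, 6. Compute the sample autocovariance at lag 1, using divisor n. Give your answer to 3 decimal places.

Mean ȳ = (11.5 + 26.4 + 10.3 + 18.2 + 16.6 + 9.8)/6 = 15.4667
Deviations: -3.9667, 10.9333, -5.1667, 2.7333, 1.1333, -5.6667
Σ_{t=1}^{5}(y_t−ȳ)(y_{t+1}−ȳ) = -117.3044
γ_1 = -117.3044 / 6 = -19.551

-19.551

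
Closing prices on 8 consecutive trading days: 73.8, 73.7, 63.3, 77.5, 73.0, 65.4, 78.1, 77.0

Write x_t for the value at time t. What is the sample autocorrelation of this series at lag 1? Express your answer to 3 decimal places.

Mean x̄ = (73.8 + 73.7 + 63.3 + 77.5 + 73.0 + 65.4 + 78.1 + 77.0)/8 = 72.7250
Deviations from mean: 1.0750, 0.9750, -9.4250, 4.7750, 0.2750, -7.3250, 5.3750, 4.2750
Numerator Σ_{t=1}^{7}(x_t−x̄)(x_{t+1}−x̄) = -70.2406
Denominator Σ(x_t−x̄)² = 214.6350
r_1 = -70.2406 / 214.6350 = -0.327

-0.327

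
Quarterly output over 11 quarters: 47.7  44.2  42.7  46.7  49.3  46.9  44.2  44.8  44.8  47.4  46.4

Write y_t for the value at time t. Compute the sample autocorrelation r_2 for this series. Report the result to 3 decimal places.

-0.652

Mean ȳ = (47.7 + 44.2 + 42.7 + 46.7 + 49.3 + 46.9 + 44.2 + 44.8 + 44.8 + 47.4 + 46.4)/11 = 45.9182
Numerator Σ_{t=1}^{9}(y_t−ȳ)(y_{t+2}−ȳ) = -24.3761
Denominator Σ(y_t−ȳ)² = 37.3764
r_2 = -24.3761 / 37.3764 = -0.652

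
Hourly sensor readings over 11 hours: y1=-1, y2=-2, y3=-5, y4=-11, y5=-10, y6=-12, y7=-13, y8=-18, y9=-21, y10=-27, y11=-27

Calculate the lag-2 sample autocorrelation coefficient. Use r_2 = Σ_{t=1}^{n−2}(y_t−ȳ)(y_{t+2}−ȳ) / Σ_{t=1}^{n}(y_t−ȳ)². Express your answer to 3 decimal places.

Mean ȳ = (-1 − 2 − 5 − 11 − 10 − 12 − 13 − 18 − 21 − 27 − 27)/11 = -13.3636
Numerator Σ_{t=1}^{9}(y_t−ȳ)(y_{t+2}−ȳ) = 321.0992
Denominator Σ(y_t−ȳ)² = 822.5455
r_2 = 321.0992 / 822.5455 = 0.390

0.390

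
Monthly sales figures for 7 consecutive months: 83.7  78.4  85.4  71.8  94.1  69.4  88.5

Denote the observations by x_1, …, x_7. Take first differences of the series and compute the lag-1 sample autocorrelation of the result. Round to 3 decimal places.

First differences Δx: -5.3, 7.0, -13.6, 22.3, -24.7, 19.1
Mean of differences = 0.8000
Numerator Σ(Δx_t−Δx̄)(Δx_{t+1}−Δx̄) = -1451.6000
Denominator Σ(Δx_t−Δx̄)² = 1730.4000
r_1(Δx) = -1451.6000 / 1730.4000 = -0.839

-0.839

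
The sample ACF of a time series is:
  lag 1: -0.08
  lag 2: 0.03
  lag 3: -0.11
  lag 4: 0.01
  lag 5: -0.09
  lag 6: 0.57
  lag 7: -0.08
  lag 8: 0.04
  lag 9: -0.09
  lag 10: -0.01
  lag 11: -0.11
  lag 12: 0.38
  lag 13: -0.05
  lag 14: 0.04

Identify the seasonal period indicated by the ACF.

The largest autocorrelation is r_6 = 0.57, with a weaker echo at lag 12 (0.38); the remaining lags stay at or below 0.04.
The dominant spike at lag 6 indicates a seasonal period of 6.

6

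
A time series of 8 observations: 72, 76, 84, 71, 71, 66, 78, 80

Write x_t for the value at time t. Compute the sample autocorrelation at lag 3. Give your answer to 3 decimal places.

-0.451

Mean x̄ = (72 + 76 + 84 + 71 + 71 + 66 + 78 + 80)/8 = 74.7500
Deviations from mean: -2.7500, 1.2500, 9.2500, -3.7500, -3.7500, -8.7500, 3.2500, 5.2500
Σ(x_t−x̄)(x_{t+3}−x̄) = (10.3125) + (-4.6875) + (-80.9375) + (-12.1875) + (-19.6875) = -107.1875
Denominator Σ(x_t−x̄)² = 237.5000
r_3 = -107.1875 / 237.5000 = -0.451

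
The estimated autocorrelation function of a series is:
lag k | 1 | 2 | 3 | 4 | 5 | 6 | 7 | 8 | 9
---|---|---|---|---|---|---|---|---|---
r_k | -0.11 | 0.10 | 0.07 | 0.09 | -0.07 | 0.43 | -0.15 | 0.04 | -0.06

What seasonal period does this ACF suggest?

6

The largest autocorrelation is r_6 = 0.43; the remaining lags stay at or below 0.10.
The dominant spike at lag 6 indicates a seasonal period of 6.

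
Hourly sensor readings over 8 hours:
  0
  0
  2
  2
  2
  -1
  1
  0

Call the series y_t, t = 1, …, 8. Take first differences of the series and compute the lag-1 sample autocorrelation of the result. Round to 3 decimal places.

-0.444

First differences Δy: 0, 2, 0, 0, -3, 2, -1
Mean of differences = 0.0000
Numerator Σ(Δy_t−Δȳ)(Δy_{t+1}−Δȳ) = -8.0000
Denominator Σ(Δy_t−Δȳ)² = 18.0000
r_1(Δy) = -8.0000 / 18.0000 = -0.444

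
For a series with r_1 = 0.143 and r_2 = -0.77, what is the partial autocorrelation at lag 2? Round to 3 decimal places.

φ_{22} = (r_2 − r_1²) / (1 − r_1²)
r_1² = (0.143)² = 0.020449
Numerator = -0.77 − 0.0204 = -0.7904; denominator = 1 − 0.0204 = 0.9796
φ_{22} = -0.7904 / 0.9796 = -0.807

-0.807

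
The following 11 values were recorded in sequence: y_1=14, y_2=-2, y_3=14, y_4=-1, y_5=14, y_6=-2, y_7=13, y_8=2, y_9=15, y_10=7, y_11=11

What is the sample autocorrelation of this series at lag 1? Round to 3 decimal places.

Mean ȳ = (14 − 2 + 14 − 1 + 14 − 2 + 13 + 2 + 15 + 7 + 11)/11 = 7.7273
Numerator Σ_{t=1}^{10}(y_t−ȳ)(y_{t+1}−ȳ) = -423.3471
Denominator Σ(y_t−ȳ)² = 508.1818
r_1 = -423.3471 / 508.1818 = -0.833

-0.833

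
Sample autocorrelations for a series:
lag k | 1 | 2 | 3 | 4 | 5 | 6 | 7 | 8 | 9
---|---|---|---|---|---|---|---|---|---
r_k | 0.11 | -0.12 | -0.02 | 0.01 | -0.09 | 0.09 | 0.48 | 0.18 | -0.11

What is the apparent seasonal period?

The largest autocorrelation is r_7 = 0.48; the remaining lags stay at or below 0.18.
The dominant spike at lag 7 indicates a seasonal period of 7.

7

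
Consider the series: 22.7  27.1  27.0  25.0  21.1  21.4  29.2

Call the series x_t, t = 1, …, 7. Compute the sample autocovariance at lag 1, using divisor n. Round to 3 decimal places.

Mean x̄ = (22.7 + 27.1 + 27.0 + 25.0 + 21.1 + 21.4 + 29.2)/7 = 24.7857
Deviations: -2.0857, 2.3143, 2.2143, 0.2143, -3.6857, -3.3857, 4.4143
Σ_{t=1}^{6}(x_t−x̄)(x_{t+1}−x̄) = -2.4845
γ_1 = -2.4845 / 7 = -0.355

-0.355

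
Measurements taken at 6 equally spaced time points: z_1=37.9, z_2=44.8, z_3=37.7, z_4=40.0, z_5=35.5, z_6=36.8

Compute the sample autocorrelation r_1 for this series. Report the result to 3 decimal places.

-0.196

Mean z̄ = (37.9 + 44.8 + 37.7 + 40.0 + 35.5 + 36.8)/6 = 38.7833
Deviations from mean: -0.8833, 6.0167, -1.0833, 1.2167, -3.2833, -1.9833
Σ(z_t−z̄)(z_{t+1}−z̄) = (-5.3147) + (-6.5181) + (-1.3181) + (-3.9947) + (6.5119) = -10.6336
Denominator Σ(z_t−z̄)² = 54.3483
r_1 = -10.6336 / 54.3483 = -0.196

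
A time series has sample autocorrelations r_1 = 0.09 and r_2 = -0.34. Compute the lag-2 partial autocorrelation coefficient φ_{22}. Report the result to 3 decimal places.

-0.351

φ_{22} = (r_2 − r_1²) / (1 − r_1²)
r_1² = (0.09)² = 0.0081
Numerator = -0.34 − 0.0081 = -0.3481; denominator = 1 − 0.0081 = 0.9919
φ_{22} = -0.3481 / 0.9919 = -0.351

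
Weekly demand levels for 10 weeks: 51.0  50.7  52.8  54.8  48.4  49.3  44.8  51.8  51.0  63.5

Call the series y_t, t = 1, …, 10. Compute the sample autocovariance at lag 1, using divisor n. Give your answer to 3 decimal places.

0.933

Mean ȳ = (51.0 + 50.7 + 52.8 + 54.8 + 48.4 + 49.3 + 44.8 + 51.8 + 51.0 + 63.5)/10 = 51.8100
Σ_{t=1}^{9}(y_t−ȳ)(y_{t+1}−ȳ) = 9.3279
γ_1 = 9.3279 / 10 = 0.933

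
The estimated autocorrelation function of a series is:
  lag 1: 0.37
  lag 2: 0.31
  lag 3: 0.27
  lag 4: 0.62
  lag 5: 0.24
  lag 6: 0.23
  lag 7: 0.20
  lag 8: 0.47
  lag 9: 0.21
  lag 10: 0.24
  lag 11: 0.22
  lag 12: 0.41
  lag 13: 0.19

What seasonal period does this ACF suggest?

The largest autocorrelation is r_4 = 0.62, with weaker echoes at lags 8 (0.47) and 12 (0.41); the remaining lags stay at or below 0.37. The elevated value at lag 1 (0.37), dropping to 0.31 at lag 2, reflects decaying short-term dependence rather than seasonality.
The dominant spike at lag 4 indicates a seasonal period of 4.

4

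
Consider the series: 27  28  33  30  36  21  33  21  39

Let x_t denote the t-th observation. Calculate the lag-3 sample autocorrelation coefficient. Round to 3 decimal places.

-0.565

Mean x̄ = (27 + 28 + 33 + 30 + 36 + 21 + 33 + 21 + 39)/9 = 29.7778
Numerator Σ_{t=1}^{6}(x_t−x̄)(x_{t+3}−x̄) = -174.8148
Denominator Σ(x_t−x̄)² = 309.5556
r_3 = -174.8148 / 309.5556 = -0.565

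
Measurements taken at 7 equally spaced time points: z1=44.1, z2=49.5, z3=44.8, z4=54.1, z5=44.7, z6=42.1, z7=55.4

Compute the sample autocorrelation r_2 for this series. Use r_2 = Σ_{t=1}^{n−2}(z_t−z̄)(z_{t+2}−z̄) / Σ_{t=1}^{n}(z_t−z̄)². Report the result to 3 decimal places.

Mean z̄ = (44.1 + 49.5 + 44.8 + 54.1 + 44.7 + 42.1 + 55.4)/7 = 47.8143
Deviations from mean: -3.7143, 1.6857, -3.0143, 6.2857, -3.1143, -5.7143, 7.5857
Σ(z_t−z̄)(z_{t+2}−z̄) = (11.1959) + (10.5959) + (9.3873) + (-35.9184) + (-23.6241) = -28.3633
Denominator Σ(z_t−z̄)² = 165.1286
r_2 = -28.3633 / 165.1286 = -0.172

-0.172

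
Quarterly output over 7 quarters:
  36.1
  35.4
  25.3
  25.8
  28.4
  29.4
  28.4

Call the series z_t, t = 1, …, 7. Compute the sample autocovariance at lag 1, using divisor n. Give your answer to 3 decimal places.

4.990

Mean z̄ = (36.1 + 35.4 + 25.3 + 25.8 + 28.4 + 29.4 + 28.4)/7 = 29.8286
Deviations: 6.2714, 5.5714, -4.5286, -4.0286, -1.4286, -0.4286, -1.4286
Σ_{t=1}^{6}(z_t−z̄)(z_{t+1}−z̄) = 34.9335
γ_1 = 34.9335 / 7 = 4.990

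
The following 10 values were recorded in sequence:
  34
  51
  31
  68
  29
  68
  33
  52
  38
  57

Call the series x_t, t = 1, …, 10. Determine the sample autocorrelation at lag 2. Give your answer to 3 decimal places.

Mean x̄ = (34 + 51 + 31 + 68 + 29 + 68 + 33 + 52 + 38 + 57)/10 = 46.1000
Numerator Σ_{t=1}^{8}(x_t−x̄)(x_{t+2}−x̄) = 1551.4800
Denominator Σ(x_t−x̄)² = 2040.9000
r_2 = 1551.4800 / 2040.9000 = 0.760

0.760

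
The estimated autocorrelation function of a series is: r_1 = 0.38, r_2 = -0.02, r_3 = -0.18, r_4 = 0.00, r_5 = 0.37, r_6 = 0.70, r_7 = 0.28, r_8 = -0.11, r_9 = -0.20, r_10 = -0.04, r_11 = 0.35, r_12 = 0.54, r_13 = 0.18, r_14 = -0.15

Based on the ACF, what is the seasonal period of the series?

The largest autocorrelation is r_6 = 0.70, with a weaker echo at lag 12 (0.54); the remaining lags stay at or below 0.38.
The dominant spike at lag 6 indicates a seasonal period of 6.

6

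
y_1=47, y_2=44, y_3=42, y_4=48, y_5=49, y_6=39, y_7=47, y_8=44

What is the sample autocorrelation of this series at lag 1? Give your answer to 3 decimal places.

-0.425

Mean ȳ = (47 + 44 + 42 + 48 + 49 + 39 + 47 + 44)/8 = 45.0000
Numerator Σ_{t=1}^{7}(y_t−ȳ)(y_{t+1}−ȳ) = -34.0000
Denominator Σ(y_t−ȳ)² = 80.0000
r_1 = -34.0000 / 80.0000 = -0.425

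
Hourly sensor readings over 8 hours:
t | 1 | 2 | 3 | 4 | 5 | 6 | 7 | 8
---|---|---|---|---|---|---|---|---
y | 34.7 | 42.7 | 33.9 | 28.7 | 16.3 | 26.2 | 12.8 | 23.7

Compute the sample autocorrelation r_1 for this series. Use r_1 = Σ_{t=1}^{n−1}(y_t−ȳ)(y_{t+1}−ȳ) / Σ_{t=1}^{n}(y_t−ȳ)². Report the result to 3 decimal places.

0.425

Mean ȳ = (34.7 + 42.7 + 33.9 + 28.7 + 16.3 + 26.2 + 12.8 + 23.7)/8 = 27.3750
Deviations from mean: 7.3250, 15.3250, 6.5250, 1.3250, -11.0750, -1.1750, -14.5750, -3.6750
Σ(y_t−ȳ)(y_{t+1}−ȳ) = (112.2556) + (99.9956) + (8.6456) + (-14.6744) + (13.0131) + (17.1256) + (53.5631) = 289.9244
Denominator Σ(y_t−ȳ)² = 682.8150
r_1 = 289.9244 / 682.8150 = 0.425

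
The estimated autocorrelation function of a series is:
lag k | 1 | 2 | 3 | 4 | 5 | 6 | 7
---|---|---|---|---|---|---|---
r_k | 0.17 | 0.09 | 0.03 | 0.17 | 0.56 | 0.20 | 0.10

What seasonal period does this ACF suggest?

The largest autocorrelation is r_5 = 0.56; the remaining lags stay at or below 0.20.
The dominant spike at lag 5 indicates a seasonal period of 5.

5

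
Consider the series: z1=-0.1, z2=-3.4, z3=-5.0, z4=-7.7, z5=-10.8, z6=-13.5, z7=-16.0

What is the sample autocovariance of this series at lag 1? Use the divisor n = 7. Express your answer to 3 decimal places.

Mean z̄ = (-0.1 − 3.4 − 5.0 − 7.7 − 10.8 − 13.5 − 16.0)/7 = -8.0714
Deviations: 7.9714, 4.6714, 3.0714, 0.3714, -2.7286, -5.4286, -7.9286
Σ_{t=1}^{6}(z_t−z̄)(z_{t+1}−z̄) = 109.5663
γ_1 = 109.5663 / 7 = 15.652

15.652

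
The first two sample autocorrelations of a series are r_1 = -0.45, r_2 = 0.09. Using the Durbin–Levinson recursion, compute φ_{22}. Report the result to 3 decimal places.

φ_{22} = (r_2 − r_1²) / (1 − r_1²)
r_1² = (-0.45)² = 0.2025
Numerator = 0.09 − 0.2025 = -0.1125; denominator = 1 − 0.2025 = 0.7975
φ_{22} = -0.1125 / 0.7975 = -0.141

-0.141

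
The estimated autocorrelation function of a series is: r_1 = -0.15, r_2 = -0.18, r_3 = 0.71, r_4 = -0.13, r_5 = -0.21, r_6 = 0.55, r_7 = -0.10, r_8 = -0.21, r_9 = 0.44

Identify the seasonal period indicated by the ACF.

The largest autocorrelation is r_3 = 0.71, with weaker echoes at lags 6 (0.55) and 9 (0.44); the remaining lags stay at or below -0.10.
The dominant spike at lag 3 indicates a seasonal period of 3.

3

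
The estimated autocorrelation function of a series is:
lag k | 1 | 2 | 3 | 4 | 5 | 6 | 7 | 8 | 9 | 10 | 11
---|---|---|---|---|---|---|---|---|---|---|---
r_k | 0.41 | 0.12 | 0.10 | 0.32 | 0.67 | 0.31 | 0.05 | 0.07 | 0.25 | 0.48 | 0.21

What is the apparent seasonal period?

The largest autocorrelation is r_5 = 0.67, with a weaker echo at lag 10 (0.48); the remaining lags stay at or below 0.41. The elevated value at lag 1 (0.41), dropping to 0.12 at lag 2, reflects decaying short-term dependence rather than seasonality.
The dominant spike at lag 5 indicates a seasonal period of 5.

5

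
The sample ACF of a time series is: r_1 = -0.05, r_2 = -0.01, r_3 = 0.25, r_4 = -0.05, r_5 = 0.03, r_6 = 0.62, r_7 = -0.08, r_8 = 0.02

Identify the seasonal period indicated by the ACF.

The largest autocorrelation is r_6 = 0.62; the remaining lags stay at or below 0.25.
The dominant spike at lag 6 indicates a seasonal period of 6.

6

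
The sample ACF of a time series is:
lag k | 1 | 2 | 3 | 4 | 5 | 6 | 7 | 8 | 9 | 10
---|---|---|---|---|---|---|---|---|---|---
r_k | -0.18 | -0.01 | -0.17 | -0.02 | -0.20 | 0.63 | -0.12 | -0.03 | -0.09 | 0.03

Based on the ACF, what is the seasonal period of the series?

6

The largest autocorrelation is r_6 = 0.63; the remaining lags stay at or below 0.03.
The dominant spike at lag 6 indicates a seasonal period of 6.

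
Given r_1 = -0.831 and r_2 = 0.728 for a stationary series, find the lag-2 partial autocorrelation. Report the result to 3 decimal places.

φ_{22} = (r_2 − r_1²) / (1 − r_1²)
r_1² = (-0.831)² = 0.690561
Numerator = 0.728 − 0.6906 = 0.0374; denominator = 1 − 0.6906 = 0.3094
φ_{22} = 0.0374 / 0.3094 = 0.121

0.121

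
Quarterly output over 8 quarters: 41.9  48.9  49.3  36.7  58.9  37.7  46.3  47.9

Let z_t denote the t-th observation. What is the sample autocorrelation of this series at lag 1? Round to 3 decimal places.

Mean z̄ = (41.9 + 48.9 + 49.3 + 36.7 + 58.9 + 37.7 + 46.3 + 47.9)/8 = 45.9500
Deviations from mean: -4.0500, 2.9500, 3.3500, -9.2500, 12.9500, -8.2500, 0.3500, 1.9500
Σ(z_t−z̄)(z_{t+1}−z̄) = (-11.9475) + (9.8825) + (-30.9875) + (-119.7875) + (-106.8375) + (-2.8875) + (0.6825) = -261.8825
Denominator Σ(z_t−z̄)² = 361.5800
r_1 = -261.8825 / 361.5800 = -0.724

-0.724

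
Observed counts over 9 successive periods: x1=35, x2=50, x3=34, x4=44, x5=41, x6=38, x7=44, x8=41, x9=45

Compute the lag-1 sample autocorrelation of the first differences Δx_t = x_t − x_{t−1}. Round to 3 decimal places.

-0.709

First differences Δx: 15, -16, 10, -3, -3, 6, -3, 4
Mean of differences = 1.2500
Numerator Σ(Δx_t−Δx̄)(Δx_{t+1}−Δx̄) = -459.3125
Denominator Σ(Δx_t−Δx̄)² = 647.5000
r_1(Δx) = -459.3125 / 647.5000 = -0.709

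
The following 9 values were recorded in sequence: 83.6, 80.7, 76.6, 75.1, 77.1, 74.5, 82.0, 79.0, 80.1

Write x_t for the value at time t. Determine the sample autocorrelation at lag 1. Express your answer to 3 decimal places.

0.171

Mean x̄ = (83.6 + 80.7 + 76.6 + 75.1 + 77.1 + 74.5 + 82.0 + 79.0 + 80.1)/9 = 78.7444
Numerator Σ_{t=1}^{8}(x_t−x̄)(x_{t+1}−x̄) = 13.4502
Denominator Σ(x_t−x̄)² = 78.5022
r_1 = 13.4502 / 78.5022 = 0.171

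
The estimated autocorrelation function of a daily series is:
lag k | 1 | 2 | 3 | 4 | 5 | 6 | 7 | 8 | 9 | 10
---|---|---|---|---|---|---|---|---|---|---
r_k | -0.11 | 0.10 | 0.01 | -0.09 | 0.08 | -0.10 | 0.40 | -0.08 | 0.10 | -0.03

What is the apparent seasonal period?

The largest autocorrelation is r_7 = 0.40; the remaining lags stay at or below 0.10.
The dominant spike at lag 7 indicates a seasonal period of 7.

7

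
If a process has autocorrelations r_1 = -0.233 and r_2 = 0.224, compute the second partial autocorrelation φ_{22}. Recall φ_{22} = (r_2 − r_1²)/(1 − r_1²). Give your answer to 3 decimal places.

φ_{22} = (r_2 − r_1²) / (1 − r_1²)
r_1² = (-0.233)² = 0.054289
Numerator = 0.224 − 0.0543 = 0.1697; denominator = 1 − 0.0543 = 0.9457
φ_{22} = 0.1697 / 0.9457 = 0.179

0.179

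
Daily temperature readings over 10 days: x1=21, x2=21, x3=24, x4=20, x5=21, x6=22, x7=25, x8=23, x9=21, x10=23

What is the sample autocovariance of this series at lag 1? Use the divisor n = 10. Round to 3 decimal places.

Mean x̄ = (21 + 21 + 24 + 20 + 21 + 22 + 25 + 23 + 21 + 23)/10 = 22.1000
Σ_{t=1}^{9}(x_t−x̄)(x_{t+1}−x̄) = -2.1100
γ_1 = -2.1100 / 10 = -0.211

-0.211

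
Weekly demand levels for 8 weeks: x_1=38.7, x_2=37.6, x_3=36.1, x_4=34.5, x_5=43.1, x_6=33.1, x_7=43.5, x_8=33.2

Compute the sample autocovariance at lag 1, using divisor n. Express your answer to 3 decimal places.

Mean x̄ = (38.7 + 37.6 + 36.1 + 34.5 + 43.1 + 33.1 + 43.5 + 33.2)/8 = 37.4750
Σ_{t=1}^{7}(x_t−x̄)(x_{t+1}−x̄) = -89.3881
γ_1 = -89.3881 / 8 = -11.174

-11.174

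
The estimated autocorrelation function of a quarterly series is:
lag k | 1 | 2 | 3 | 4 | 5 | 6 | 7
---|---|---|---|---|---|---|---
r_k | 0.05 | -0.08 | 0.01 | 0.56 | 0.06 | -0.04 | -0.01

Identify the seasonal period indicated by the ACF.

4

The largest autocorrelation is r_4 = 0.56; the remaining lags stay at or below 0.06.
The dominant spike at lag 4 indicates a seasonal period of 4.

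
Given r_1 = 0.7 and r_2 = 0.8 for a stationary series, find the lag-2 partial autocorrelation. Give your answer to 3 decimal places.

φ_{22} = (r_2 − r_1²) / (1 − r_1²)
r_1² = (0.7)² = 0.49
Numerator = 0.8 − 0.4900 = 0.3100; denominator = 1 − 0.4900 = 0.5100
φ_{22} = 0.3100 / 0.5100 = 0.608

0.608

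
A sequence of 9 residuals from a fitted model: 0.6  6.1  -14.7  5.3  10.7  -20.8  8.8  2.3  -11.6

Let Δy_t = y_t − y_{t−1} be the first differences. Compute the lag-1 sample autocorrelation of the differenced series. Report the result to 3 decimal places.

First differences Δy: 5.5, -20.8, 20.0, 5.4, -31.5, 29.6, -6.5, -13.9
Mean of differences = -1.5250
Numerator Σ(Δy_t−Δȳ)(Δy_{t+1}−Δȳ) = -1635.0706
Denominator Σ(Δy_t−Δȳ)² = 2977.3150
r_1(Δy) = -1635.0706 / 2977.3150 = -0.549

-0.549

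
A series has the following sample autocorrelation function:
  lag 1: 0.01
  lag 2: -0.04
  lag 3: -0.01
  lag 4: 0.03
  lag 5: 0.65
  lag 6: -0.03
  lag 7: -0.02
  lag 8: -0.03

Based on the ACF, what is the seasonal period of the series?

5

The largest autocorrelation is r_5 = 0.65; the remaining lags stay at or below 0.03.
The dominant spike at lag 5 indicates a seasonal period of 5.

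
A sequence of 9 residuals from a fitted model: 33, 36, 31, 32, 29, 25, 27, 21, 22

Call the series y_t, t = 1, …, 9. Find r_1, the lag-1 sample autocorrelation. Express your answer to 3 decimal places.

0.608

Mean ȳ = (33 + 36 + 31 + 32 + 29 + 25 + 27 + 21 + 22)/9 = 28.4444
Numerator Σ_{t=1}^{8}(y_t−ȳ)(y_{t+1}−ȳ) = 126.5802
Denominator Σ(y_t−ȳ)² = 208.2222
r_1 = 126.5802 / 208.2222 = 0.608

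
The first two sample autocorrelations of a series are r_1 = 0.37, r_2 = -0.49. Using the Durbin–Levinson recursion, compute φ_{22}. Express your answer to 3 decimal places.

-0.726

φ_{22} = (r_2 − r_1²) / (1 − r_1²)
r_1² = (0.37)² = 0.1369
Numerator = -0.49 − 0.1369 = -0.6269; denominator = 1 − 0.1369 = 0.8631
φ_{22} = -0.6269 / 0.8631 = -0.726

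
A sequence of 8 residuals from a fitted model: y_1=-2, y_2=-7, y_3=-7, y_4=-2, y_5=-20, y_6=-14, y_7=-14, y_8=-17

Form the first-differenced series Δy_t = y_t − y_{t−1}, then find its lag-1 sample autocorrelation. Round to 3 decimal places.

-0.562

First differences Δy: -5, 0, 5, -18, 6, 0, -3
Mean of differences = -2.1429
Numerator Σ(Δy_t−Δȳ)(Δy_{t+1}−Δȳ) = -217.5918
Denominator Σ(Δy_t−Δȳ)² = 386.8571
r_1(Δy) = -217.5918 / 386.8571 = -0.562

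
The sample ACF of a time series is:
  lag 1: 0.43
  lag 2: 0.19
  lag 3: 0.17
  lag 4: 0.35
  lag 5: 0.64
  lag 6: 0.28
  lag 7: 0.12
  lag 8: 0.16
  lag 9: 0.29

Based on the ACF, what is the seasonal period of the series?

5

The largest autocorrelation is r_5 = 0.64; the remaining lags stay at or below 0.43. The elevated value at lag 1 (0.43), dropping to 0.19 at lag 2, reflects decaying short-term dependence rather than seasonality.
The dominant spike at lag 5 indicates a seasonal period of 5.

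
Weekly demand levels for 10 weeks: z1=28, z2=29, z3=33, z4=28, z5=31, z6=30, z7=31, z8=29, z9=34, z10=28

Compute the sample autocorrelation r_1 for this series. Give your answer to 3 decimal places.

-0.550

Mean z̄ = (28 + 29 + 33 + 28 + 31 + 30 + 31 + 29 + 34 + 28)/10 = 30.1000
Numerator Σ_{t=1}^{9}(z_t−z̄)(z_{t+1}−z̄) = -22.5100
Denominator Σ(z_t−z̄)² = 40.9000
r_1 = -22.5100 / 40.9000 = -0.550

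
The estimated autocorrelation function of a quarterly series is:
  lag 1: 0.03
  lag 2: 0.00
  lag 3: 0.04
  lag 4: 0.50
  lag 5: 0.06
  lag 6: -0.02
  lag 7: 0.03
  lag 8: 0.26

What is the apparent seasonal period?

The largest autocorrelation is r_4 = 0.50, with a weaker echo at lag 8 (0.26); the remaining lags stay at or below 0.06.
The dominant spike at lag 4 indicates a seasonal period of 4.

4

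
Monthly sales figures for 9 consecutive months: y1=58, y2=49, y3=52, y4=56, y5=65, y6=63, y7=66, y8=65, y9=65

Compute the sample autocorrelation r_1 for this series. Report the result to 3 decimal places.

0.645

Mean ȳ = (58 + 49 + 52 + 56 + 65 + 63 + 66 + 65 + 65)/9 = 59.8889
Numerator Σ_{t=1}^{8}(y_t−ȳ)(y_{t+1}−ȳ) = 209.5432
Denominator Σ(y_t−ȳ)² = 324.8889
r_1 = 209.5432 / 324.8889 = 0.645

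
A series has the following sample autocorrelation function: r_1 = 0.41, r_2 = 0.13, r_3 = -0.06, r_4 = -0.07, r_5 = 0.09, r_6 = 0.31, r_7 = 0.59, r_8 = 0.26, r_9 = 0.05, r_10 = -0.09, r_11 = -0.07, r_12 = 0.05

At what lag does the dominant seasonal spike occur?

7

The largest autocorrelation is r_7 = 0.59; the remaining lags stay at or below 0.41. The elevated value at lag 1 (0.41), dropping to 0.13 at lag 2, reflects decaying short-term dependence rather than seasonality.
The dominant spike at lag 7 indicates a seasonal period of 7.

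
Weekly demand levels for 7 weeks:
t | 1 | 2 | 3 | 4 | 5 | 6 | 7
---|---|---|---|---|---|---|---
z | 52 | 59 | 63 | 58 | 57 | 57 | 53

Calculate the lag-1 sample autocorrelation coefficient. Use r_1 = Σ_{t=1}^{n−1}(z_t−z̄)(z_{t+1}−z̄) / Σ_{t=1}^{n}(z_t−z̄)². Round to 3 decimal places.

0.098

Mean z̄ = (52 + 59 + 63 + 58 + 57 + 57 + 53)/7 = 57.0000
Numerator Σ_{t=1}^{6}(z_t−z̄)(z_{t+1}−z̄) = 8.0000
Denominator Σ(z_t−z̄)² = 82.0000
r_1 = 8.0000 / 82.0000 = 0.098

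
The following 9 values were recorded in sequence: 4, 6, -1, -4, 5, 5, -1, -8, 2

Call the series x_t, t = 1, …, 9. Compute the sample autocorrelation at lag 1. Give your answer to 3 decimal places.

Mean x̄ = (4 + 6 − 1 − 4 + 5 + 5 − 1 − 8 + 2)/9 = 0.8889
Numerator Σ_{t=1}^{8}(x_t−x̄)(x_{t+1}−x̄) = 11.4321
Denominator Σ(x_t−x̄)² = 180.8889
r_1 = 11.4321 / 180.8889 = 0.063

0.063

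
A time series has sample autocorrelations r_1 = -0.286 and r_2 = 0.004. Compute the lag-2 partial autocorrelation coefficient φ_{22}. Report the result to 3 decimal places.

φ_{22} = (r_2 − r_1²) / (1 − r_1²)
r_1² = (-0.286)² = 0.081796
Numerator = 0.004 − 0.0818 = -0.0778; denominator = 1 − 0.0818 = 0.9182
φ_{22} = -0.0778 / 0.9182 = -0.085

-0.085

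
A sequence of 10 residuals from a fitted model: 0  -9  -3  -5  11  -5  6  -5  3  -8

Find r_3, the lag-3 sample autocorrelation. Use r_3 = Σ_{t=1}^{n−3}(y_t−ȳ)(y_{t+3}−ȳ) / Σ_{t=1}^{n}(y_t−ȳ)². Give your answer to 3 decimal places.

Mean ȳ = (0 − 9 − 3 − 5 + 11 − 5 + 6 − 5 + 3 − 8)/10 = -1.5000
Σ(y_t−ȳ)(y_{t+3}−ȳ) = (-5.2500) + (-93.7500) + (5.2500) + (-26.2500) + (-43.7500) + (-15.7500) + (-48.7500) = -228.2500
Denominator Σ(y_t−ȳ)² = 372.5000
r_3 = -228.2500 / 372.5000 = -0.613

-0.613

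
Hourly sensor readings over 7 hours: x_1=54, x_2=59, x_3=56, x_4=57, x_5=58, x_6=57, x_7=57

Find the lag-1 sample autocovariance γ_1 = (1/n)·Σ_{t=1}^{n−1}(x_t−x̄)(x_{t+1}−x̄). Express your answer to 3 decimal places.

Mean x̄ = (54 + 59 + 56 + 57 + 58 + 57 + 57)/7 = 56.8571
Deviations: -2.8571, 2.1429, -0.8571, 0.1429, 1.1429, 0.1429, 0.1429
Σ_{t=1}^{6}(x_t−x̄)(x_{t+1}−x̄) = -7.7347
γ_1 = -7.7347 / 7 = -1.105

-1.105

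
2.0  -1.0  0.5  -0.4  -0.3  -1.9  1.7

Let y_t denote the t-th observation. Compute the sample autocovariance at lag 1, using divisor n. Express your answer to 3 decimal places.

-0.712

Mean ȳ = (2.0 − 1.0 + 0.5 − 0.4 − 0.3 − 1.9 + 1.7)/7 = 0.0857
Deviations: 1.9143, -1.0857, 0.4143, -0.4857, -0.3857, -1.9857, 1.6143
Σ_{t=1}^{6}(y_t−ȳ)(y_{t+1}−ȳ) = -4.9816
γ_1 = -4.9816 / 7 = -0.712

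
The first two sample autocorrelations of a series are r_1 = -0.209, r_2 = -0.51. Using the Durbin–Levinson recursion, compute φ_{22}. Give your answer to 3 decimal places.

-0.579

φ_{22} = (r_2 − r_1²) / (1 − r_1²)
r_1² = (-0.209)² = 0.043681
Numerator = -0.51 − 0.0437 = -0.5537; denominator = 1 − 0.0437 = 0.9563
φ_{22} = -0.5537 / 0.9563 = -0.579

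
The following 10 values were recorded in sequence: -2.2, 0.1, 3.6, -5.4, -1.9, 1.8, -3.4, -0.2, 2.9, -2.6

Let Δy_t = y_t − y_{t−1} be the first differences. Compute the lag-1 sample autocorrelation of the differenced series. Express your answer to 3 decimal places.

First differences Δy: 2.3, 3.5, -9.0, 3.5, 3.7, -5.2, 3.2, 3.1, -5.5
Mean of differences = -0.0444
Numerator Σ(Δy_t−Δȳ)(Δy_{t+1}−Δȳ) = -84.8875
Denominator Σ(Δy_t−Δȳ)² = 201.6022
r_1(Δy) = -84.8875 / 201.6022 = -0.421

-0.421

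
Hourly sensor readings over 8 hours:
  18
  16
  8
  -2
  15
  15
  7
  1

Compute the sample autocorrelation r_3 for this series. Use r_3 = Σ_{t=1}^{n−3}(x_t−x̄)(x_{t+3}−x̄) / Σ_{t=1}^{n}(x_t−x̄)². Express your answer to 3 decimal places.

-0.224

Mean x̄ = (18 + 16 + 8 − 2 + 15 + 15 + 7 + 1)/8 = 9.7500
Σ(x_t−x̄)(x_{t+3}−x̄) = (-96.9375) + (32.8125) + (-9.1875) + (32.3125) + (-45.9375) = -86.9375
Denominator Σ(x_t−x̄)² = 387.5000
r_3 = -86.9375 / 387.5000 = -0.224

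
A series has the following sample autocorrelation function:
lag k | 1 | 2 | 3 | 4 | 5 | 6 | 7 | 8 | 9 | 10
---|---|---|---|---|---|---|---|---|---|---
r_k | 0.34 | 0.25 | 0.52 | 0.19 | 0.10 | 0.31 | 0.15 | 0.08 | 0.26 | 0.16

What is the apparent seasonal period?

3

The largest autocorrelation is r_3 = 0.52; the remaining lags stay at or below 0.34. The elevated value at lag 1 (0.34), dropping to 0.25 at lag 2, reflects decaying short-term dependence rather than seasonality.
The dominant spike at lag 3 indicates a seasonal period of 3.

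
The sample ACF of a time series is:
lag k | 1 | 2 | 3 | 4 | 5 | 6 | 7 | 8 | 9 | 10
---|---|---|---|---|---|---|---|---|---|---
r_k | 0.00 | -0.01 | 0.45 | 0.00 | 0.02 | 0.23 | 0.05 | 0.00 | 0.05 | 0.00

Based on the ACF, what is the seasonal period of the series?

The largest autocorrelation is r_3 = 0.45, with a weaker echo at lag 6 (0.23); the remaining lags stay at or below 0.05.
The dominant spike at lag 3 indicates a seasonal period of 3.

3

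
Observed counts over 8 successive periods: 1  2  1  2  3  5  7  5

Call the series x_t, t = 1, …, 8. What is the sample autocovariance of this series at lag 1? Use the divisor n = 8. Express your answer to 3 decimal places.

Mean x̄ = (1 + 2 + 1 + 2 + 3 + 5 + 7 + 5)/8 = 3.2500
Σ_{t=1}^{7}(x_t−x̄)(x_{t+1}−x̄) = 21.4375
γ_1 = 21.4375 / 8 = 2.680

2.680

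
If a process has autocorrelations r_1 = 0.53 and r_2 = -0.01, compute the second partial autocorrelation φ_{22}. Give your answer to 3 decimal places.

φ_{22} = (r_2 − r_1²) / (1 − r_1²)
r_1² = (0.53)² = 0.2809
Numerator = -0.01 − 0.2809 = -0.2909; denominator = 1 − 0.2809 = 0.7191
φ_{22} = -0.2909 / 0.7191 = -0.405

-0.405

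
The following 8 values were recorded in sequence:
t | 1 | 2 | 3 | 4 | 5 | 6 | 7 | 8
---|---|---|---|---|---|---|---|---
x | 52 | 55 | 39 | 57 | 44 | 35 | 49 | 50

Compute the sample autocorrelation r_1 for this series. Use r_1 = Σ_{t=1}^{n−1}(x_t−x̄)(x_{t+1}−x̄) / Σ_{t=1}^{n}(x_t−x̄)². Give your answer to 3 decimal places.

-0.275

Mean x̄ = (52 + 55 + 39 + 57 + 44 + 35 + 49 + 50)/8 = 47.6250
Deviations from mean: 4.3750, 7.3750, -8.6250, 9.3750, -3.6250, -12.6250, 1.3750, 2.3750
Σ(x_t−x̄)(x_{t+1}−x̄) = (32.2656) + (-63.6094) + (-80.8594) + (-33.9844) + (45.7656) + (-17.3594) + (3.2656) = -114.5156
Denominator Σ(x_t−x̄)² = 415.8750
r_1 = -114.5156 / 415.8750 = -0.275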